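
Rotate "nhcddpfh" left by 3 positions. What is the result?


Input: "nhcddpfh", rotate left by 3
First 3 characters: "nhc"
Remaining characters: "ddpfh"
Concatenate remaining + first: "ddpfh" + "nhc" = "ddpfhnhc"

ddpfhnhc


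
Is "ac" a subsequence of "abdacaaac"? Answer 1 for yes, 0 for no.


Check if "ac" is a subsequence of "abdacaaac"
Greedy scan:
  Position 0 ('a'): matches sub[0] = 'a'
  Position 1 ('b'): no match needed
  Position 2 ('d'): no match needed
  Position 3 ('a'): no match needed
  Position 4 ('c'): matches sub[1] = 'c'
  Position 5 ('a'): no match needed
  Position 6 ('a'): no match needed
  Position 7 ('a'): no match needed
  Position 8 ('c'): no match needed
All 2 characters matched => is a subsequence

1


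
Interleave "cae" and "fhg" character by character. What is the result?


Interleaving "cae" and "fhg":
  Position 0: 'c' from first, 'f' from second => "cf"
  Position 1: 'a' from first, 'h' from second => "ah"
  Position 2: 'e' from first, 'g' from second => "eg"
Result: cfaheg

cfaheg


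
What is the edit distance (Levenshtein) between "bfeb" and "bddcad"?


Computing edit distance: "bfeb" -> "bddcad"
DP table:
           b    d    d    c    a    d
      0    1    2    3    4    5    6
  b   1    0    1    2    3    4    5
  f   2    1    1    2    3    4    5
  e   3    2    2    2    3    4    5
  b   4    3    3    3    3    4    5
Edit distance = dp[4][6] = 5

5


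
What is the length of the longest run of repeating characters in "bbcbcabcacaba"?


Input: "bbcbcabcacaba"
Scanning for longest run:
  Position 1 ('b'): continues run of 'b', length=2
  Position 2 ('c'): new char, reset run to 1
  Position 3 ('b'): new char, reset run to 1
  Position 4 ('c'): new char, reset run to 1
  Position 5 ('a'): new char, reset run to 1
  Position 6 ('b'): new char, reset run to 1
  Position 7 ('c'): new char, reset run to 1
  Position 8 ('a'): new char, reset run to 1
  Position 9 ('c'): new char, reset run to 1
  Position 10 ('a'): new char, reset run to 1
  Position 11 ('b'): new char, reset run to 1
  Position 12 ('a'): new char, reset run to 1
Longest run: 'b' with length 2

2


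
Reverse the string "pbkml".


Input: pbkml
Reading characters right to left:
  Position 4: 'l'
  Position 3: 'm'
  Position 2: 'k'
  Position 1: 'b'
  Position 0: 'p'
Reversed: lmkbp

lmkbp


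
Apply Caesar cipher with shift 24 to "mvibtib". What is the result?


Caesar cipher: shift "mvibtib" by 24
  'm' (pos 12) + 24 = pos 10 = 'k'
  'v' (pos 21) + 24 = pos 19 = 't'
  'i' (pos 8) + 24 = pos 6 = 'g'
  'b' (pos 1) + 24 = pos 25 = 'z'
  't' (pos 19) + 24 = pos 17 = 'r'
  'i' (pos 8) + 24 = pos 6 = 'g'
  'b' (pos 1) + 24 = pos 25 = 'z'
Result: ktgzrgz

ktgzrgz


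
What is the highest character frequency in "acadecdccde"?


Input: acadecdccde
Character counts:
  'a': 2
  'c': 4
  'd': 3
  'e': 2
Maximum frequency: 4

4


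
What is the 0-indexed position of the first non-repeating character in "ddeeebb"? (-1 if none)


Input: ddeeebb
Character frequencies:
  'b': 2
  'd': 2
  'e': 3
Scanning left to right for freq == 1:
  Position 0 ('d'): freq=2, skip
  Position 1 ('d'): freq=2, skip
  Position 2 ('e'): freq=3, skip
  Position 3 ('e'): freq=3, skip
  Position 4 ('e'): freq=3, skip
  Position 5 ('b'): freq=2, skip
  Position 6 ('b'): freq=2, skip
  No unique character found => answer = -1

-1


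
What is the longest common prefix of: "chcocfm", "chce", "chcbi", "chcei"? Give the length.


Words: chcocfm, chce, chcbi, chcei
  Position 0: all 'c' => match
  Position 1: all 'h' => match
  Position 2: all 'c' => match
  Position 3: ('o', 'e', 'b', 'e') => mismatch, stop
LCP = "chc" (length 3)

3


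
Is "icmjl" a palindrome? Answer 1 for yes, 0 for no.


Input: icmjl
Reversed: ljmci
  Compare pos 0 ('i') with pos 4 ('l'): MISMATCH
  Compare pos 1 ('c') with pos 3 ('j'): MISMATCH
Result: not a palindrome

0


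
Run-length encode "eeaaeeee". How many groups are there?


Input: eeaaeeee
Scanning for consecutive runs:
  Group 1: 'e' x 2 (positions 0-1)
  Group 2: 'a' x 2 (positions 2-3)
  Group 3: 'e' x 4 (positions 4-7)
Total groups: 3

3


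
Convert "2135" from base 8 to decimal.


Input: "2135" in base 8
Positional expansion:
  Digit '2' (value 2) x 8^3 = 1024
  Digit '1' (value 1) x 8^2 = 64
  Digit '3' (value 3) x 8^1 = 24
  Digit '5' (value 5) x 8^0 = 5
Sum = 1117

1117


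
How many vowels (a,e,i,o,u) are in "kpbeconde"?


Input: kpbeconde
Checking each character:
  'k' at position 0: consonant
  'p' at position 1: consonant
  'b' at position 2: consonant
  'e' at position 3: vowel (running total: 1)
  'c' at position 4: consonant
  'o' at position 5: vowel (running total: 2)
  'n' at position 6: consonant
  'd' at position 7: consonant
  'e' at position 8: vowel (running total: 3)
Total vowels: 3

3


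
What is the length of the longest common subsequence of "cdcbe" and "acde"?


LCS of "cdcbe" and "acde"
DP table:
           a    c    d    e
      0    0    0    0    0
  c   0    0    1    1    1
  d   0    0    1    2    2
  c   0    0    1    2    2
  b   0    0    1    2    2
  e   0    0    1    2    3
LCS length = dp[5][4] = 3

3


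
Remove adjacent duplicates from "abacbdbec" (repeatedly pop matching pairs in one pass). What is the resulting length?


Input: abacbdbec
Stack-based adjacent duplicate removal:
  Read 'a': push. Stack: a
  Read 'b': push. Stack: ab
  Read 'a': push. Stack: aba
  Read 'c': push. Stack: abac
  Read 'b': push. Stack: abacb
  Read 'd': push. Stack: abacbd
  Read 'b': push. Stack: abacbdb
  Read 'e': push. Stack: abacbdbe
  Read 'c': push. Stack: abacbdbec
Final stack: "abacbdbec" (length 9)

9


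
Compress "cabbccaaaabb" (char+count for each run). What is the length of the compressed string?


Input: cabbccaaaabb
Runs:
  'c' x 1 => "c1"
  'a' x 1 => "a1"
  'b' x 2 => "b2"
  'c' x 2 => "c2"
  'a' x 4 => "a4"
  'b' x 2 => "b2"
Compressed: "c1a1b2c2a4b2"
Compressed length: 12

12


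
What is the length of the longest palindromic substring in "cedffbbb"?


Input: "cedffbbb"
Checking substrings for palindromes:
  [5:8] "bbb" (len 3) => palindrome
  [3:5] "ff" (len 2) => palindrome
  [5:7] "bb" (len 2) => palindrome
  [6:8] "bb" (len 2) => palindrome
Longest palindromic substring: "bbb" with length 3

3


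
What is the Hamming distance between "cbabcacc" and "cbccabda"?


Comparing "cbabcacc" and "cbccabda" position by position:
  Position 0: 'c' vs 'c' => same
  Position 1: 'b' vs 'b' => same
  Position 2: 'a' vs 'c' => differ
  Position 3: 'b' vs 'c' => differ
  Position 4: 'c' vs 'a' => differ
  Position 5: 'a' vs 'b' => differ
  Position 6: 'c' vs 'd' => differ
  Position 7: 'c' vs 'a' => differ
Total differences (Hamming distance): 6

6


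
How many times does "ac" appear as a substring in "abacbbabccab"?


Searching for "ac" in "abacbbabccab"
Scanning each position:
  Position 0: "ab" => no
  Position 1: "ba" => no
  Position 2: "ac" => MATCH
  Position 3: "cb" => no
  Position 4: "bb" => no
  Position 5: "ba" => no
  Position 6: "ab" => no
  Position 7: "bc" => no
  Position 8: "cc" => no
  Position 9: "ca" => no
  Position 10: "ab" => no
Total occurrences: 1

1


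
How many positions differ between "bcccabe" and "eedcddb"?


Comparing "bcccabe" and "eedcddb" position by position:
  Position 0: 'b' vs 'e' => DIFFER
  Position 1: 'c' vs 'e' => DIFFER
  Position 2: 'c' vs 'd' => DIFFER
  Position 3: 'c' vs 'c' => same
  Position 4: 'a' vs 'd' => DIFFER
  Position 5: 'b' vs 'd' => DIFFER
  Position 6: 'e' vs 'b' => DIFFER
Positions that differ: 6

6


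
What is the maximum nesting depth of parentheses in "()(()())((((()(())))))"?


Input: "()(()())((((()(())))))"
Tracking depth:
  Position 0 '(': depth becomes 1
  Position 1 ')': depth becomes 0
  Position 2 '(': depth becomes 1
  Position 3 '(': depth becomes 2
  Position 4 ')': depth becomes 1
  Position 5 '(': depth becomes 2
  Position 6 ')': depth becomes 1
  Position 7 ')': depth becomes 0
  Position 8 '(': depth becomes 1
  Position 9 '(': depth becomes 2
  Position 10 '(': depth becomes 3
  Position 11 '(': depth becomes 4
  Position 12 '(': depth becomes 5
  Position 13 ')': depth becomes 4
  Position 14 '(': depth becomes 5
  Position 15 '(': depth becomes 6
  Position 16 ')': depth becomes 5
  Position 17 ')': depth becomes 4
  Position 18 ')': depth becomes 3
  Position 19 ')': depth becomes 2
  Position 20 ')': depth becomes 1
  Position 21 ')': depth becomes 0
Maximum depth reached: 6

6


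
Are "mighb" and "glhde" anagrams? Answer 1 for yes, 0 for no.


Strings: "mighb", "glhde"
Sorted first:  bghim
Sorted second: deghl
Differ at position 0: 'b' vs 'd' => not anagrams

0


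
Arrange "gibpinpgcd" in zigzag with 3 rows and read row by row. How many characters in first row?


Zigzag "gibpinpgcd" into 3 rows:
Placing characters:
  'g' => row 0
  'i' => row 1
  'b' => row 2
  'p' => row 1
  'i' => row 0
  'n' => row 1
  'p' => row 2
  'g' => row 1
  'c' => row 0
  'd' => row 1
Rows:
  Row 0: "gic"
  Row 1: "ipngd"
  Row 2: "bp"
First row length: 3

3


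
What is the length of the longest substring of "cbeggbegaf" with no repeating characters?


Input: "cbeggbegaf"
Sliding window (track last position of each char):
  Position 0 ('c'): window [0,0] length 1 -- new best
  Position 1 ('b'): window [0,1] length 2 -- new best
  Position 2 ('e'): window [0,2] length 3 -- new best
  Position 3 ('g'): window [0,3] length 4 -- new best
  Position 4 ('g'): repeat (last at 3), move window start to 4
  Position 4 ('g'): window [4,4] length 1
  Position 5 ('b'): window [4,5] length 2
  Position 6 ('e'): window [4,6] length 3
  Position 7 ('g'): repeat (last at 4), move window start to 5
  Position 7 ('g'): window [5,7] length 3
  Position 8 ('a'): window [5,8] length 4
  Position 9 ('f'): window [5,9] length 5 -- new best
Longest substring with no repeats: "begaf" with length 5

5


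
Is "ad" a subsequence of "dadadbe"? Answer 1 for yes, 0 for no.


Check if "ad" is a subsequence of "dadadbe"
Greedy scan:
  Position 0 ('d'): no match needed
  Position 1 ('a'): matches sub[0] = 'a'
  Position 2 ('d'): matches sub[1] = 'd'
  Position 3 ('a'): no match needed
  Position 4 ('d'): no match needed
  Position 5 ('b'): no match needed
  Position 6 ('e'): no match needed
All 2 characters matched => is a subsequence

1


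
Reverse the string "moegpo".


Input: moegpo
Reading characters right to left:
  Position 5: 'o'
  Position 4: 'p'
  Position 3: 'g'
  Position 2: 'e'
  Position 1: 'o'
  Position 0: 'm'
Reversed: opgeom

opgeom


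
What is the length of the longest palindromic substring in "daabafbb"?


Input: "daabafbb"
Checking substrings for palindromes:
  [2:5] "aba" (len 3) => palindrome
  [1:3] "aa" (len 2) => palindrome
  [6:8] "bb" (len 2) => palindrome
Longest palindromic substring: "aba" with length 3

3


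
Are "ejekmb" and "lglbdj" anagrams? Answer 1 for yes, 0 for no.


Strings: "ejekmb", "lglbdj"
Sorted first:  beejkm
Sorted second: bdgjll
Differ at position 1: 'e' vs 'd' => not anagrams

0


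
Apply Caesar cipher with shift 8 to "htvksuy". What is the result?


Caesar cipher: shift "htvksuy" by 8
  'h' (pos 7) + 8 = pos 15 = 'p'
  't' (pos 19) + 8 = pos 1 = 'b'
  'v' (pos 21) + 8 = pos 3 = 'd'
  'k' (pos 10) + 8 = pos 18 = 's'
  's' (pos 18) + 8 = pos 0 = 'a'
  'u' (pos 20) + 8 = pos 2 = 'c'
  'y' (pos 24) + 8 = pos 6 = 'g'
Result: pbdsacg

pbdsacg


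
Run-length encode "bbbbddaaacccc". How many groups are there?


Input: bbbbddaaacccc
Scanning for consecutive runs:
  Group 1: 'b' x 4 (positions 0-3)
  Group 2: 'd' x 2 (positions 4-5)
  Group 3: 'a' x 3 (positions 6-8)
  Group 4: 'c' x 4 (positions 9-12)
Total groups: 4

4


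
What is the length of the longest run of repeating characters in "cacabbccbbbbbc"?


Input: "cacabbccbbbbbc"
Scanning for longest run:
  Position 1 ('a'): new char, reset run to 1
  Position 2 ('c'): new char, reset run to 1
  Position 3 ('a'): new char, reset run to 1
  Position 4 ('b'): new char, reset run to 1
  Position 5 ('b'): continues run of 'b', length=2
  Position 6 ('c'): new char, reset run to 1
  Position 7 ('c'): continues run of 'c', length=2
  Position 8 ('b'): new char, reset run to 1
  Position 9 ('b'): continues run of 'b', length=2
  Position 10 ('b'): continues run of 'b', length=3
  Position 11 ('b'): continues run of 'b', length=4
  Position 12 ('b'): continues run of 'b', length=5
  Position 13 ('c'): new char, reset run to 1
Longest run: 'b' with length 5

5


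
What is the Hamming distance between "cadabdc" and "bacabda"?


Comparing "cadabdc" and "bacabda" position by position:
  Position 0: 'c' vs 'b' => differ
  Position 1: 'a' vs 'a' => same
  Position 2: 'd' vs 'c' => differ
  Position 3: 'a' vs 'a' => same
  Position 4: 'b' vs 'b' => same
  Position 5: 'd' vs 'd' => same
  Position 6: 'c' vs 'a' => differ
Total differences (Hamming distance): 3

3


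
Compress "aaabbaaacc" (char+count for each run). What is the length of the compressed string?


Input: aaabbaaacc
Runs:
  'a' x 3 => "a3"
  'b' x 2 => "b2"
  'a' x 3 => "a3"
  'c' x 2 => "c2"
Compressed: "a3b2a3c2"
Compressed length: 8

8


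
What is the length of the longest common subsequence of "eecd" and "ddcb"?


LCS of "eecd" and "ddcb"
DP table:
           d    d    c    b
      0    0    0    0    0
  e   0    0    0    0    0
  e   0    0    0    0    0
  c   0    0    0    1    1
  d   0    1    1    1    1
LCS length = dp[4][4] = 1

1


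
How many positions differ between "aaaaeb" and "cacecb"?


Comparing "aaaaeb" and "cacecb" position by position:
  Position 0: 'a' vs 'c' => DIFFER
  Position 1: 'a' vs 'a' => same
  Position 2: 'a' vs 'c' => DIFFER
  Position 3: 'a' vs 'e' => DIFFER
  Position 4: 'e' vs 'c' => DIFFER
  Position 5: 'b' vs 'b' => same
Positions that differ: 4

4


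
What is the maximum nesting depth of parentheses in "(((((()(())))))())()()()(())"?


Input: "(((((()(())))))())()()()(())"
Tracking depth:
  Position 0 '(': depth becomes 1
  Position 1 '(': depth becomes 2
  Position 2 '(': depth becomes 3
  Position 3 '(': depth becomes 4
  Position 4 '(': depth becomes 5
  Position 5 '(': depth becomes 6
  Position 6 ')': depth becomes 5
  Position 7 '(': depth becomes 6
  Position 8 '(': depth becomes 7
  Position 9 ')': depth becomes 6
  Position 10 ')': depth becomes 5
  Position 11 ')': depth becomes 4
  Position 12 ')': depth becomes 3
  Position 13 ')': depth becomes 2
  Position 14 ')': depth becomes 1
  Position 15 '(': depth becomes 2
  Position 16 ')': depth becomes 1
  Position 17 ')': depth becomes 0
  Position 18 '(': depth becomes 1
  Position 19 ')': depth becomes 0
  Position 20 '(': depth becomes 1
  Position 21 ')': depth becomes 0
  Position 22 '(': depth becomes 1
  Position 23 ')': depth becomes 0
  Position 24 '(': depth becomes 1
  Position 25 '(': depth becomes 2
  Position 26 ')': depth becomes 1
  Position 27 ')': depth becomes 0
Maximum depth reached: 7

7


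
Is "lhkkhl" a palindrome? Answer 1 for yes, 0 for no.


Input: lhkkhl
Reversed: lhkkhl
  Compare pos 0 ('l') with pos 5 ('l'): match
  Compare pos 1 ('h') with pos 4 ('h'): match
  Compare pos 2 ('k') with pos 3 ('k'): match
Result: palindrome

1


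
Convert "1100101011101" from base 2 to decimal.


Input: "1100101011101" in base 2
Positional expansion:
  Digit '1' (value 1) x 2^12 = 4096
  Digit '1' (value 1) x 2^11 = 2048
  Digit '0' (value 0) x 2^10 = 0
  Digit '0' (value 0) x 2^9 = 0
  Digit '1' (value 1) x 2^8 = 256
  Digit '0' (value 0) x 2^7 = 0
  Digit '1' (value 1) x 2^6 = 64
  Digit '0' (value 0) x 2^5 = 0
  Digit '1' (value 1) x 2^4 = 16
  Digit '1' (value 1) x 2^3 = 8
  Digit '1' (value 1) x 2^2 = 4
  Digit '0' (value 0) x 2^1 = 0
  Digit '1' (value 1) x 2^0 = 1
Sum = 6493

6493


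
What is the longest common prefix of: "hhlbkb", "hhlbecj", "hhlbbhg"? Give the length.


Words: hhlbkb, hhlbecj, hhlbbhg
  Position 0: all 'h' => match
  Position 1: all 'h' => match
  Position 2: all 'l' => match
  Position 3: all 'b' => match
  Position 4: ('k', 'e', 'b') => mismatch, stop
LCP = "hhlb" (length 4)

4


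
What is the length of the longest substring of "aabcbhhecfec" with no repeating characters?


Input: "aabcbhhecfec"
Sliding window (track last position of each char):
  Position 0 ('a'): window [0,0] length 1 -- new best
  Position 1 ('a'): repeat (last at 0), move window start to 1
  Position 1 ('a'): window [1,1] length 1
  Position 2 ('b'): window [1,2] length 2 -- new best
  Position 3 ('c'): window [1,3] length 3 -- new best
  Position 4 ('b'): repeat (last at 2), move window start to 3
  Position 4 ('b'): window [3,4] length 2
  Position 5 ('h'): window [3,5] length 3
  Position 6 ('h'): repeat (last at 5), move window start to 6
  Position 6 ('h'): window [6,6] length 1
  Position 7 ('e'): window [6,7] length 2
  Position 8 ('c'): window [6,8] length 3
  Position 9 ('f'): window [6,9] length 4 -- new best
  Position 10 ('e'): repeat (last at 7), move window start to 8
  Position 10 ('e'): window [8,10] length 3
  Position 11 ('c'): repeat (last at 8), move window start to 9
  Position 11 ('c'): window [9,11] length 3
Longest substring with no repeats: "hecf" with length 4

4


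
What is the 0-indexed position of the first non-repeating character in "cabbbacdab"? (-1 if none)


Input: cabbbacdab
Character frequencies:
  'a': 3
  'b': 4
  'c': 2
  'd': 1
Scanning left to right for freq == 1:
  Position 0 ('c'): freq=2, skip
  Position 1 ('a'): freq=3, skip
  Position 2 ('b'): freq=4, skip
  Position 3 ('b'): freq=4, skip
  Position 4 ('b'): freq=4, skip
  Position 5 ('a'): freq=3, skip
  Position 6 ('c'): freq=2, skip
  Position 7 ('d'): unique! => answer = 7

7


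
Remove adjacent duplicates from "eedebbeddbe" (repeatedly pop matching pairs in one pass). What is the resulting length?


Input: eedebbeddbe
Stack-based adjacent duplicate removal:
  Read 'e': push. Stack: e
  Read 'e': matches stack top 'e' => pop. Stack: (empty)
  Read 'd': push. Stack: d
  Read 'e': push. Stack: de
  Read 'b': push. Stack: deb
  Read 'b': matches stack top 'b' => pop. Stack: de
  Read 'e': matches stack top 'e' => pop. Stack: d
  Read 'd': matches stack top 'd' => pop. Stack: (empty)
  Read 'd': push. Stack: d
  Read 'b': push. Stack: db
  Read 'e': push. Stack: dbe
Final stack: "dbe" (length 3)

3


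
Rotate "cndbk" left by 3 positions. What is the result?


Input: "cndbk", rotate left by 3
First 3 characters: "cnd"
Remaining characters: "bk"
Concatenate remaining + first: "bk" + "cnd" = "bkcnd"

bkcnd


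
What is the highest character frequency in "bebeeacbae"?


Input: bebeeacbae
Character counts:
  'a': 2
  'b': 3
  'c': 1
  'e': 4
Maximum frequency: 4

4


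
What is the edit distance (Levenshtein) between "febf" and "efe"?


Computing edit distance: "febf" -> "efe"
DP table:
           e    f    e
      0    1    2    3
  f   1    1    1    2
  e   2    1    2    1
  b   3    2    2    2
  f   4    3    2    3
Edit distance = dp[4][3] = 3

3


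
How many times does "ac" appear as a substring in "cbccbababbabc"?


Searching for "ac" in "cbccbababbabc"
Scanning each position:
  Position 0: "cb" => no
  Position 1: "bc" => no
  Position 2: "cc" => no
  Position 3: "cb" => no
  Position 4: "ba" => no
  Position 5: "ab" => no
  Position 6: "ba" => no
  Position 7: "ab" => no
  Position 8: "bb" => no
  Position 9: "ba" => no
  Position 10: "ab" => no
  Position 11: "bc" => no
Total occurrences: 0

0


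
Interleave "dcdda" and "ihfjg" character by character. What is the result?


Interleaving "dcdda" and "ihfjg":
  Position 0: 'd' from first, 'i' from second => "di"
  Position 1: 'c' from first, 'h' from second => "ch"
  Position 2: 'd' from first, 'f' from second => "df"
  Position 3: 'd' from first, 'j' from second => "dj"
  Position 4: 'a' from first, 'g' from second => "ag"
Result: dichdfdjag

dichdfdjag


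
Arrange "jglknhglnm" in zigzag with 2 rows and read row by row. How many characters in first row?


Zigzag "jglknhglnm" into 2 rows:
Placing characters:
  'j' => row 0
  'g' => row 1
  'l' => row 0
  'k' => row 1
  'n' => row 0
  'h' => row 1
  'g' => row 0
  'l' => row 1
  'n' => row 0
  'm' => row 1
Rows:
  Row 0: "jlngn"
  Row 1: "gkhlm"
First row length: 5

5


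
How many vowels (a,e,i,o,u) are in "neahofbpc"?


Input: neahofbpc
Checking each character:
  'n' at position 0: consonant
  'e' at position 1: vowel (running total: 1)
  'a' at position 2: vowel (running total: 2)
  'h' at position 3: consonant
  'o' at position 4: vowel (running total: 3)
  'f' at position 5: consonant
  'b' at position 6: consonant
  'p' at position 7: consonant
  'c' at position 8: consonant
Total vowels: 3

3


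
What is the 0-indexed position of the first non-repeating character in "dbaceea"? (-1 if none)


Input: dbaceea
Character frequencies:
  'a': 2
  'b': 1
  'c': 1
  'd': 1
  'e': 2
Scanning left to right for freq == 1:
  Position 0 ('d'): unique! => answer = 0

0


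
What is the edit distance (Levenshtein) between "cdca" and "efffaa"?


Computing edit distance: "cdca" -> "efffaa"
DP table:
           e    f    f    f    a    a
      0    1    2    3    4    5    6
  c   1    1    2    3    4    5    6
  d   2    2    2    3    4    5    6
  c   3    3    3    3    4    5    6
  a   4    4    4    4    4    4    5
Edit distance = dp[4][6] = 5

5


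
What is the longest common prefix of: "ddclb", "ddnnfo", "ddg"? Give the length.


Words: ddclb, ddnnfo, ddg
  Position 0: all 'd' => match
  Position 1: all 'd' => match
  Position 2: ('c', 'n', 'g') => mismatch, stop
LCP = "dd" (length 2)

2


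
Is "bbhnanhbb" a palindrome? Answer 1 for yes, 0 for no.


Input: bbhnanhbb
Reversed: bbhnanhbb
  Compare pos 0 ('b') with pos 8 ('b'): match
  Compare pos 1 ('b') with pos 7 ('b'): match
  Compare pos 2 ('h') with pos 6 ('h'): match
  Compare pos 3 ('n') with pos 5 ('n'): match
Result: palindrome

1


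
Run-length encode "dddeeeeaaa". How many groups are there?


Input: dddeeeeaaa
Scanning for consecutive runs:
  Group 1: 'd' x 3 (positions 0-2)
  Group 2: 'e' x 4 (positions 3-6)
  Group 3: 'a' x 3 (positions 7-9)
Total groups: 3

3


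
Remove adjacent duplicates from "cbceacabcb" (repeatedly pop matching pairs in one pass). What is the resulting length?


Input: cbceacabcb
Stack-based adjacent duplicate removal:
  Read 'c': push. Stack: c
  Read 'b': push. Stack: cb
  Read 'c': push. Stack: cbc
  Read 'e': push. Stack: cbce
  Read 'a': push. Stack: cbcea
  Read 'c': push. Stack: cbceac
  Read 'a': push. Stack: cbceaca
  Read 'b': push. Stack: cbceacab
  Read 'c': push. Stack: cbceacabc
  Read 'b': push. Stack: cbceacabcb
Final stack: "cbceacabcb" (length 10)

10


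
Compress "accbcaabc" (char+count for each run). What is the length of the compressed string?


Input: accbcaabc
Runs:
  'a' x 1 => "a1"
  'c' x 2 => "c2"
  'b' x 1 => "b1"
  'c' x 1 => "c1"
  'a' x 2 => "a2"
  'b' x 1 => "b1"
  'c' x 1 => "c1"
Compressed: "a1c2b1c1a2b1c1"
Compressed length: 14

14


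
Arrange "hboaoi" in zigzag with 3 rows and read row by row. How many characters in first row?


Zigzag "hboaoi" into 3 rows:
Placing characters:
  'h' => row 0
  'b' => row 1
  'o' => row 2
  'a' => row 1
  'o' => row 0
  'i' => row 1
Rows:
  Row 0: "ho"
  Row 1: "bai"
  Row 2: "o"
First row length: 2

2


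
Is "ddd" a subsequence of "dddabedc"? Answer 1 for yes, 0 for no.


Check if "ddd" is a subsequence of "dddabedc"
Greedy scan:
  Position 0 ('d'): matches sub[0] = 'd'
  Position 1 ('d'): matches sub[1] = 'd'
  Position 2 ('d'): matches sub[2] = 'd'
  Position 3 ('a'): no match needed
  Position 4 ('b'): no match needed
  Position 5 ('e'): no match needed
  Position 6 ('d'): no match needed
  Position 7 ('c'): no match needed
All 3 characters matched => is a subsequence

1


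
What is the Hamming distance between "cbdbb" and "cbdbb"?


Comparing "cbdbb" and "cbdbb" position by position:
  Position 0: 'c' vs 'c' => same
  Position 1: 'b' vs 'b' => same
  Position 2: 'd' vs 'd' => same
  Position 3: 'b' vs 'b' => same
  Position 4: 'b' vs 'b' => same
Total differences (Hamming distance): 0

0


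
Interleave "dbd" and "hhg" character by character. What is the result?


Interleaving "dbd" and "hhg":
  Position 0: 'd' from first, 'h' from second => "dh"
  Position 1: 'b' from first, 'h' from second => "bh"
  Position 2: 'd' from first, 'g' from second => "dg"
Result: dhbhdg

dhbhdg


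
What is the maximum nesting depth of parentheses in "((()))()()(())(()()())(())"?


Input: "((()))()()(())(()()())(())"
Tracking depth:
  Position 0 '(': depth becomes 1
  Position 1 '(': depth becomes 2
  Position 2 '(': depth becomes 3
  Position 3 ')': depth becomes 2
  Position 4 ')': depth becomes 1
  Position 5 ')': depth becomes 0
  Position 6 '(': depth becomes 1
  Position 7 ')': depth becomes 0
  Position 8 '(': depth becomes 1
  Position 9 ')': depth becomes 0
  Position 10 '(': depth becomes 1
  Position 11 '(': depth becomes 2
  Position 12 ')': depth becomes 1
  Position 13 ')': depth becomes 0
  Position 14 '(': depth becomes 1
  Position 15 '(': depth becomes 2
  Position 16 ')': depth becomes 1
  Position 17 '(': depth becomes 2
  Position 18 ')': depth becomes 1
  Position 19 '(': depth becomes 2
  Position 20 ')': depth becomes 1
  Position 21 ')': depth becomes 0
  Position 22 '(': depth becomes 1
  Position 23 '(': depth becomes 2
  Position 24 ')': depth becomes 1
  Position 25 ')': depth becomes 0
Maximum depth reached: 3

3


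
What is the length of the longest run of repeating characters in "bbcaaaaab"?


Input: "bbcaaaaab"
Scanning for longest run:
  Position 1 ('b'): continues run of 'b', length=2
  Position 2 ('c'): new char, reset run to 1
  Position 3 ('a'): new char, reset run to 1
  Position 4 ('a'): continues run of 'a', length=2
  Position 5 ('a'): continues run of 'a', length=3
  Position 6 ('a'): continues run of 'a', length=4
  Position 7 ('a'): continues run of 'a', length=5
  Position 8 ('b'): new char, reset run to 1
Longest run: 'a' with length 5

5


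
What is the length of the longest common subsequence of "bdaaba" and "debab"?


LCS of "bdaaba" and "debab"
DP table:
           d    e    b    a    b
      0    0    0    0    0    0
  b   0    0    0    1    1    1
  d   0    1    1    1    1    1
  a   0    1    1    1    2    2
  a   0    1    1    1    2    2
  b   0    1    1    2    2    3
  a   0    1    1    2    3    3
LCS length = dp[6][5] = 3

3


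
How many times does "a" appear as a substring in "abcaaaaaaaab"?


Searching for "a" in "abcaaaaaaaab"
Scanning each position:
  Position 0: "a" => MATCH
  Position 1: "b" => no
  Position 2: "c" => no
  Position 3: "a" => MATCH
  Position 4: "a" => MATCH
  Position 5: "a" => MATCH
  Position 6: "a" => MATCH
  Position 7: "a" => MATCH
  Position 8: "a" => MATCH
  Position 9: "a" => MATCH
  Position 10: "a" => MATCH
  Position 11: "b" => no
Total occurrences: 9

9


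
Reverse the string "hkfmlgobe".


Input: hkfmlgobe
Reading characters right to left:
  Position 8: 'e'
  Position 7: 'b'
  Position 6: 'o'
  Position 5: 'g'
  Position 4: 'l'
  Position 3: 'm'
  Position 2: 'f'
  Position 1: 'k'
  Position 0: 'h'
Reversed: eboglmfkh

eboglmfkh


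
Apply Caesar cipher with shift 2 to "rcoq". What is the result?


Caesar cipher: shift "rcoq" by 2
  'r' (pos 17) + 2 = pos 19 = 't'
  'c' (pos 2) + 2 = pos 4 = 'e'
  'o' (pos 14) + 2 = pos 16 = 'q'
  'q' (pos 16) + 2 = pos 18 = 's'
Result: teqs

teqs


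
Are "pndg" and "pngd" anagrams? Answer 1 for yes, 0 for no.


Strings: "pndg", "pngd"
Sorted first:  dgnp
Sorted second: dgnp
Sorted forms match => anagrams

1


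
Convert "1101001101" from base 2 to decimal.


Input: "1101001101" in base 2
Positional expansion:
  Digit '1' (value 1) x 2^9 = 512
  Digit '1' (value 1) x 2^8 = 256
  Digit '0' (value 0) x 2^7 = 0
  Digit '1' (value 1) x 2^6 = 64
  Digit '0' (value 0) x 2^5 = 0
  Digit '0' (value 0) x 2^4 = 0
  Digit '1' (value 1) x 2^3 = 8
  Digit '1' (value 1) x 2^2 = 4
  Digit '0' (value 0) x 2^1 = 0
  Digit '1' (value 1) x 2^0 = 1
Sum = 845

845


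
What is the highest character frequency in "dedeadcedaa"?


Input: dedeadcedaa
Character counts:
  'a': 3
  'c': 1
  'd': 4
  'e': 3
Maximum frequency: 4

4


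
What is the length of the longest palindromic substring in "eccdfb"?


Input: "eccdfb"
Checking substrings for palindromes:
  [1:3] "cc" (len 2) => palindrome
Longest palindromic substring: "cc" with length 2

2


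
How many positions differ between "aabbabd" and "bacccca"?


Comparing "aabbabd" and "bacccca" position by position:
  Position 0: 'a' vs 'b' => DIFFER
  Position 1: 'a' vs 'a' => same
  Position 2: 'b' vs 'c' => DIFFER
  Position 3: 'b' vs 'c' => DIFFER
  Position 4: 'a' vs 'c' => DIFFER
  Position 5: 'b' vs 'c' => DIFFER
  Position 6: 'd' vs 'a' => DIFFER
Positions that differ: 6

6


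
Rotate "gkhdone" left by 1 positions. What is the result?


Input: "gkhdone", rotate left by 1
First 1 characters: "g"
Remaining characters: "khdone"
Concatenate remaining + first: "khdone" + "g" = "khdoneg"

khdoneg


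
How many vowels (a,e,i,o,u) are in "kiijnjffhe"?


Input: kiijnjffhe
Checking each character:
  'k' at position 0: consonant
  'i' at position 1: vowel (running total: 1)
  'i' at position 2: vowel (running total: 2)
  'j' at position 3: consonant
  'n' at position 4: consonant
  'j' at position 5: consonant
  'f' at position 6: consonant
  'f' at position 7: consonant
  'h' at position 8: consonant
  'e' at position 9: vowel (running total: 3)
Total vowels: 3

3


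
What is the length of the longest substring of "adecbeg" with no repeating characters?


Input: "adecbeg"
Sliding window (track last position of each char):
  Position 0 ('a'): window [0,0] length 1 -- new best
  Position 1 ('d'): window [0,1] length 2 -- new best
  Position 2 ('e'): window [0,2] length 3 -- new best
  Position 3 ('c'): window [0,3] length 4 -- new best
  Position 4 ('b'): window [0,4] length 5 -- new best
  Position 5 ('e'): repeat (last at 2), move window start to 3
  Position 5 ('e'): window [3,5] length 3
  Position 6 ('g'): window [3,6] length 4
Longest substring with no repeats: "adecb" with length 5

5


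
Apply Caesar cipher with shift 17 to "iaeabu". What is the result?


Caesar cipher: shift "iaeabu" by 17
  'i' (pos 8) + 17 = pos 25 = 'z'
  'a' (pos 0) + 17 = pos 17 = 'r'
  'e' (pos 4) + 17 = pos 21 = 'v'
  'a' (pos 0) + 17 = pos 17 = 'r'
  'b' (pos 1) + 17 = pos 18 = 's'
  'u' (pos 20) + 17 = pos 11 = 'l'
Result: zrvrsl

zrvrsl


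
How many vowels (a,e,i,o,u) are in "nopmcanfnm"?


Input: nopmcanfnm
Checking each character:
  'n' at position 0: consonant
  'o' at position 1: vowel (running total: 1)
  'p' at position 2: consonant
  'm' at position 3: consonant
  'c' at position 4: consonant
  'a' at position 5: vowel (running total: 2)
  'n' at position 6: consonant
  'f' at position 7: consonant
  'n' at position 8: consonant
  'm' at position 9: consonant
Total vowels: 2

2


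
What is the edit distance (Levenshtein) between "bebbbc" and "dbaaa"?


Computing edit distance: "bebbbc" -> "dbaaa"
DP table:
           d    b    a    a    a
      0    1    2    3    4    5
  b   1    1    1    2    3    4
  e   2    2    2    2    3    4
  b   3    3    2    3    3    4
  b   4    4    3    3    4    4
  b   5    5    4    4    4    5
  c   6    6    5    5    5    5
Edit distance = dp[6][5] = 5

5


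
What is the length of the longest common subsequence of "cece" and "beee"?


LCS of "cece" and "beee"
DP table:
           b    e    e    e
      0    0    0    0    0
  c   0    0    0    0    0
  e   0    0    1    1    1
  c   0    0    1    1    1
  e   0    0    1    2    2
LCS length = dp[4][4] = 2

2


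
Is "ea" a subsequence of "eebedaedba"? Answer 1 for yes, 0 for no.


Check if "ea" is a subsequence of "eebedaedba"
Greedy scan:
  Position 0 ('e'): matches sub[0] = 'e'
  Position 1 ('e'): no match needed
  Position 2 ('b'): no match needed
  Position 3 ('e'): no match needed
  Position 4 ('d'): no match needed
  Position 5 ('a'): matches sub[1] = 'a'
  Position 6 ('e'): no match needed
  Position 7 ('d'): no match needed
  Position 8 ('b'): no match needed
  Position 9 ('a'): no match needed
All 2 characters matched => is a subsequence

1


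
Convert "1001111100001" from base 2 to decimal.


Input: "1001111100001" in base 2
Positional expansion:
  Digit '1' (value 1) x 2^12 = 4096
  Digit '0' (value 0) x 2^11 = 0
  Digit '0' (value 0) x 2^10 = 0
  Digit '1' (value 1) x 2^9 = 512
  Digit '1' (value 1) x 2^8 = 256
  Digit '1' (value 1) x 2^7 = 128
  Digit '1' (value 1) x 2^6 = 64
  Digit '1' (value 1) x 2^5 = 32
  Digit '0' (value 0) x 2^4 = 0
  Digit '0' (value 0) x 2^3 = 0
  Digit '0' (value 0) x 2^2 = 0
  Digit '0' (value 0) x 2^1 = 0
  Digit '1' (value 1) x 2^0 = 1
Sum = 5089

5089


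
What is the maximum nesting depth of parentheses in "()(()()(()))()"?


Input: "()(()()(()))()"
Tracking depth:
  Position 0 '(': depth becomes 1
  Position 1 ')': depth becomes 0
  Position 2 '(': depth becomes 1
  Position 3 '(': depth becomes 2
  Position 4 ')': depth becomes 1
  Position 5 '(': depth becomes 2
  Position 6 ')': depth becomes 1
  Position 7 '(': depth becomes 2
  Position 8 '(': depth becomes 3
  Position 9 ')': depth becomes 2
  Position 10 ')': depth becomes 1
  Position 11 ')': depth becomes 0
  Position 12 '(': depth becomes 1
  Position 13 ')': depth becomes 0
Maximum depth reached: 3

3


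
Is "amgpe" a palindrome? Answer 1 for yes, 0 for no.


Input: amgpe
Reversed: epgma
  Compare pos 0 ('a') with pos 4 ('e'): MISMATCH
  Compare pos 1 ('m') with pos 3 ('p'): MISMATCH
Result: not a palindrome

0


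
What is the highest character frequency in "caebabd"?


Input: caebabd
Character counts:
  'a': 2
  'b': 2
  'c': 1
  'd': 1
  'e': 1
Maximum frequency: 2

2


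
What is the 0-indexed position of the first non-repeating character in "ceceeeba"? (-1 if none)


Input: ceceeeba
Character frequencies:
  'a': 1
  'b': 1
  'c': 2
  'e': 4
Scanning left to right for freq == 1:
  Position 0 ('c'): freq=2, skip
  Position 1 ('e'): freq=4, skip
  Position 2 ('c'): freq=2, skip
  Position 3 ('e'): freq=4, skip
  Position 4 ('e'): freq=4, skip
  Position 5 ('e'): freq=4, skip
  Position 6 ('b'): unique! => answer = 6

6


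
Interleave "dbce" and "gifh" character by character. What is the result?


Interleaving "dbce" and "gifh":
  Position 0: 'd' from first, 'g' from second => "dg"
  Position 1: 'b' from first, 'i' from second => "bi"
  Position 2: 'c' from first, 'f' from second => "cf"
  Position 3: 'e' from first, 'h' from second => "eh"
Result: dgbicfeh

dgbicfeh


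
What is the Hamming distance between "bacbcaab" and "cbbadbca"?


Comparing "bacbcaab" and "cbbadbca" position by position:
  Position 0: 'b' vs 'c' => differ
  Position 1: 'a' vs 'b' => differ
  Position 2: 'c' vs 'b' => differ
  Position 3: 'b' vs 'a' => differ
  Position 4: 'c' vs 'd' => differ
  Position 5: 'a' vs 'b' => differ
  Position 6: 'a' vs 'c' => differ
  Position 7: 'b' vs 'a' => differ
Total differences (Hamming distance): 8

8


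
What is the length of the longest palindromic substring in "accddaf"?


Input: "accddaf"
Checking substrings for palindromes:
  [1:3] "cc" (len 2) => palindrome
  [3:5] "dd" (len 2) => palindrome
Longest palindromic substring: "cc" with length 2

2


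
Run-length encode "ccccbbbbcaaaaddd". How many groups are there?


Input: ccccbbbbcaaaaddd
Scanning for consecutive runs:
  Group 1: 'c' x 4 (positions 0-3)
  Group 2: 'b' x 4 (positions 4-7)
  Group 3: 'c' x 1 (positions 8-8)
  Group 4: 'a' x 4 (positions 9-12)
  Group 5: 'd' x 3 (positions 13-15)
Total groups: 5

5


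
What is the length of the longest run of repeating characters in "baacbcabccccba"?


Input: "baacbcabccccba"
Scanning for longest run:
  Position 1 ('a'): new char, reset run to 1
  Position 2 ('a'): continues run of 'a', length=2
  Position 3 ('c'): new char, reset run to 1
  Position 4 ('b'): new char, reset run to 1
  Position 5 ('c'): new char, reset run to 1
  Position 6 ('a'): new char, reset run to 1
  Position 7 ('b'): new char, reset run to 1
  Position 8 ('c'): new char, reset run to 1
  Position 9 ('c'): continues run of 'c', length=2
  Position 10 ('c'): continues run of 'c', length=3
  Position 11 ('c'): continues run of 'c', length=4
  Position 12 ('b'): new char, reset run to 1
  Position 13 ('a'): new char, reset run to 1
Longest run: 'c' with length 4

4


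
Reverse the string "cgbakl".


Input: cgbakl
Reading characters right to left:
  Position 5: 'l'
  Position 4: 'k'
  Position 3: 'a'
  Position 2: 'b'
  Position 1: 'g'
  Position 0: 'c'
Reversed: lkabgc

lkabgc


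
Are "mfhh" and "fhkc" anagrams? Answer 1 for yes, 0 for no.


Strings: "mfhh", "fhkc"
Sorted first:  fhhm
Sorted second: cfhk
Differ at position 0: 'f' vs 'c' => not anagrams

0


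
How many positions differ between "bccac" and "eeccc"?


Comparing "bccac" and "eeccc" position by position:
  Position 0: 'b' vs 'e' => DIFFER
  Position 1: 'c' vs 'e' => DIFFER
  Position 2: 'c' vs 'c' => same
  Position 3: 'a' vs 'c' => DIFFER
  Position 4: 'c' vs 'c' => same
Positions that differ: 3

3


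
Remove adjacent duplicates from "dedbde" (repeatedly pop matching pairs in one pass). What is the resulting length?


Input: dedbde
Stack-based adjacent duplicate removal:
  Read 'd': push. Stack: d
  Read 'e': push. Stack: de
  Read 'd': push. Stack: ded
  Read 'b': push. Stack: dedb
  Read 'd': push. Stack: dedbd
  Read 'e': push. Stack: dedbde
Final stack: "dedbde" (length 6)

6


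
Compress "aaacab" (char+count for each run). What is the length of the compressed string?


Input: aaacab
Runs:
  'a' x 3 => "a3"
  'c' x 1 => "c1"
  'a' x 1 => "a1"
  'b' x 1 => "b1"
Compressed: "a3c1a1b1"
Compressed length: 8

8


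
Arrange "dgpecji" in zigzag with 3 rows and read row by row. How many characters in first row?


Zigzag "dgpecji" into 3 rows:
Placing characters:
  'd' => row 0
  'g' => row 1
  'p' => row 2
  'e' => row 1
  'c' => row 0
  'j' => row 1
  'i' => row 2
Rows:
  Row 0: "dc"
  Row 1: "gej"
  Row 2: "pi"
First row length: 2

2


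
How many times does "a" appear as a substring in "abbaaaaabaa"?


Searching for "a" in "abbaaaaabaa"
Scanning each position:
  Position 0: "a" => MATCH
  Position 1: "b" => no
  Position 2: "b" => no
  Position 3: "a" => MATCH
  Position 4: "a" => MATCH
  Position 5: "a" => MATCH
  Position 6: "a" => MATCH
  Position 7: "a" => MATCH
  Position 8: "b" => no
  Position 9: "a" => MATCH
  Position 10: "a" => MATCH
Total occurrences: 8

8


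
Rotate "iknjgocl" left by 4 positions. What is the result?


Input: "iknjgocl", rotate left by 4
First 4 characters: "iknj"
Remaining characters: "gocl"
Concatenate remaining + first: "gocl" + "iknj" = "gocliknj"

gocliknj


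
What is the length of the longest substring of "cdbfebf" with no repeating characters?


Input: "cdbfebf"
Sliding window (track last position of each char):
  Position 0 ('c'): window [0,0] length 1 -- new best
  Position 1 ('d'): window [0,1] length 2 -- new best
  Position 2 ('b'): window [0,2] length 3 -- new best
  Position 3 ('f'): window [0,3] length 4 -- new best
  Position 4 ('e'): window [0,4] length 5 -- new best
  Position 5 ('b'): repeat (last at 2), move window start to 3
  Position 5 ('b'): window [3,5] length 3
  Position 6 ('f'): repeat (last at 3), move window start to 4
  Position 6 ('f'): window [4,6] length 3
Longest substring with no repeats: "cdbfe" with length 5

5


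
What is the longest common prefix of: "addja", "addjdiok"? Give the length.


Words: addja, addjdiok
  Position 0: all 'a' => match
  Position 1: all 'd' => match
  Position 2: all 'd' => match
  Position 3: all 'j' => match
  Position 4: ('a', 'd') => mismatch, stop
LCP = "addj" (length 4)

4
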